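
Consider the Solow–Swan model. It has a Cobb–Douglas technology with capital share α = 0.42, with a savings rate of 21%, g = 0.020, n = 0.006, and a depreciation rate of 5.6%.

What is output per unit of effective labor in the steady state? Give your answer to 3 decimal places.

At the steady state, Δk = 0, so s·k^α = (n + g + δ)·k.
Rearranging, k^(1−α) = s / (n + g + δ).
k^0.58 = 0.21 / (0.006 + 0.020 + 0.056) = 0.21 / 0.082 = 2.5610
k* = 2.5610^(1/0.58) ≈ 5.0600
y* = (k*)^α = 5.0600^0.42 ≈ 1.9758

y* ≈ 1.976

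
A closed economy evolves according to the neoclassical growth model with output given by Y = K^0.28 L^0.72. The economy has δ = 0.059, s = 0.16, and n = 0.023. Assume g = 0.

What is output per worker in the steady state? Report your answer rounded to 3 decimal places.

Steady state requires s·f(k) = (n + δ)·k, i.e. s·k^α = (n + δ)·k.
Dividing both sides by k: k^(1−α) = s / (n + δ).
k^0.72 = 0.16 / (0.023 + 0.059) = 0.16 / 0.082 = 1.9512
k* = 1.9512^(1/0.72) ≈ 2.5304
y* = (k*)^α = 2.5304^0.28 ≈ 1.2969

y* ≈ 1.297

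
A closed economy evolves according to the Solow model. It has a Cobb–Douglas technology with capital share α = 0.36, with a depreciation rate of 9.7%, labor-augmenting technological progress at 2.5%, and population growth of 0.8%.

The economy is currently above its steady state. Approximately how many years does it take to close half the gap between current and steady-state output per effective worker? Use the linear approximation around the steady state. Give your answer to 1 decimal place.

Near the steady state the convergence rate is λ = (1 − α)(n + g + δ).
λ = (1 − 0.36) × 0.130 = 0.64 × 0.130 = 0.0832
Half-life = ln 2 / λ = 0.6931 / 0.0832 ≈ 8.33 years

t_½ ≈ 8.3 years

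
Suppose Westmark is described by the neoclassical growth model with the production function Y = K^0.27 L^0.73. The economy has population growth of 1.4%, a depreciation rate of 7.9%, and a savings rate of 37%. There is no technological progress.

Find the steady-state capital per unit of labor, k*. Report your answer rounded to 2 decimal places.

k* ≈ 6.63

In steady state, investment equals break-even investment: s·k^α = (n + δ)·k.
Rearranging, k^(1−α) = s / (n + δ).
k^0.73 = 0.37 / (0.014 + 0.079) = 0.37 / 0.093 = 3.9785
k* = 3.9785^(1/0.73) ≈ 6.6303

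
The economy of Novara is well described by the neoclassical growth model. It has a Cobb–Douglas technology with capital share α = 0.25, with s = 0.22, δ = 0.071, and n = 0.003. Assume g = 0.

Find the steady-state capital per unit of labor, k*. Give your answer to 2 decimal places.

k* = 4.27

At the steady state, Δk = 0, so s·k^α = (n + δ)·k.
Rearranging, k^(1−α) = s / (n + δ).
k^0.75 = 0.22 / (0.003 + 0.071) = 0.22 / 0.074 = 2.9730
k* = 2.9730^(1/0.75) ≈ 4.2749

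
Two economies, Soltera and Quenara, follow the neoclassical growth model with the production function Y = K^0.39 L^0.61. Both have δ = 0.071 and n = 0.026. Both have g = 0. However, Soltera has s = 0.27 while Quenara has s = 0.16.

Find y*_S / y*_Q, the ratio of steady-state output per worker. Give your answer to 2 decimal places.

y*_S / y*_Q ≈ 1.40

Steady-state y* = [s/(n + δ)]^(α/(1−α)), so the ratio is [ (s_S/(n + δ)_S) / (s_Q/(n + δ)_Q) ]^0.6393.
s_S/(n + δ)_S = 0.27/0.097 = 2.7835; s_Q/(n + δ)_Q = 0.16/0.097 = 1.6495.
Ratio = (2.7835/1.6495)^0.6393 = 1.6875^0.6393 ≈ 1.3973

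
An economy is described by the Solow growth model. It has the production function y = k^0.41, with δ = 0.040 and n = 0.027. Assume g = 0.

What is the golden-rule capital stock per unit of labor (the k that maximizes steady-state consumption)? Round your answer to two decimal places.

k_gold ≈ 21.55

The golden rule sets f'(k) = n + δ, i.e. α·k^(α−1) = n + δ.
So k^(1−α) = α / (n + δ) = 0.41 / 0.067 = 6.1194.
k_gold = 6.1194^(1/0.59) ≈ 21.5479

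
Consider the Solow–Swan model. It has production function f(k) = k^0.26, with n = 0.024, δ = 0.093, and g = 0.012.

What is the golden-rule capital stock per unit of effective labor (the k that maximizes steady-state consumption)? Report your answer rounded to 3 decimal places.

The golden rule sets f'(k) = n + g + δ, i.e. α·k^(α−1) = n + g + δ.
So k^(1−α) = α / (n + g + δ) = 0.26 / 0.129 = 2.0155.
k_gold = 2.0155^(1/0.74) ≈ 2.5783

k_gold ≈ 2.578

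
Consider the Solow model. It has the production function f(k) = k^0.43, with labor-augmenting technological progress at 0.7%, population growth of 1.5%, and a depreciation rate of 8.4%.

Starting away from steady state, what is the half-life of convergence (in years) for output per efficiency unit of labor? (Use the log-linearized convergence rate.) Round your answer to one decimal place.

Near the steady state the convergence rate is λ = (1 − α)(n + g + δ).
λ = (1 − 0.43) × 0.106 = 0.57 × 0.106 = 0.06042
Half-life = ln 2 / λ = 0.6931 / 0.06042 ≈ 11.47 years

about 11.5 years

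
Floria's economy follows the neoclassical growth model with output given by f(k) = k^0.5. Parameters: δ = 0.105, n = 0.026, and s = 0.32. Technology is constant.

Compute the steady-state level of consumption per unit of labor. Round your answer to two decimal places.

c* = 1.66

Steady state requires s·f(k) = (n + δ)·k, i.e. s·k^α = (n + δ)·k.
Dividing both sides by k: k^(1−α) = s / (n + δ).
k^0.5 = 0.32 / (0.026 + 0.105) = 0.32 / 0.131 = 2.4427
k* = 2.4427^(1/0.5) ≈ 5.9668
y* = (k*)^α = 5.9668^0.5 ≈ 2.4427
c* = (1 − s)·y* = (1 − 0.32) × 2.4427 ≈ 1.6610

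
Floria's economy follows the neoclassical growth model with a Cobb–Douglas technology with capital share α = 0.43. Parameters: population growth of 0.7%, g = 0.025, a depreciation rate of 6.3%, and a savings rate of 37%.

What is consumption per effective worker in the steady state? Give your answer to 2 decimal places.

c* ≈ 1.76

In steady state, investment equals break-even investment: s·k^α = (n + g + δ)·k.
Rearranging, k^(1−α) = s / (n + g + δ).
k^0.57 = 0.37 / (0.007 + 0.025 + 0.063) = 0.37 / 0.095 = 3.8947
k* = 3.8947^(1/0.57) ≈ 10.8622
y* = (k*)^α = 10.8622^0.43 ≈ 2.7890
c* = (1 − s)·y* = (1 − 0.37) × 2.7890 ≈ 1.7571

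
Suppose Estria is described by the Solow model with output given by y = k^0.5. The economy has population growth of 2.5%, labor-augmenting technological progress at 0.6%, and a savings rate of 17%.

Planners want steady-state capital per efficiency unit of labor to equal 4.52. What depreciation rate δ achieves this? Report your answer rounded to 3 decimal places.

δ ≈ 0.049

At the steady state, Δk = 0, so s·k^α = (n + g + δ)·k.
So s / (n + g + δ) = (k*)^(1−α) = 4.52^0.5 = 2.1260.
Therefore n + g + δ = s / 2.1260 = 0.17 / 2.1260 = 0.0800, so δ = 0.0800 − 0.031 = 0.0490.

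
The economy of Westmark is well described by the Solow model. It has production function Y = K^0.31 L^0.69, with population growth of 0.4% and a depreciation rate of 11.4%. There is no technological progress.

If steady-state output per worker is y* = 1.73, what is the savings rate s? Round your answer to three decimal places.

At the steady state, Δk = 0, so s·k^α = (n + δ)·k.
Since y* = [s/(n + δ)]^(α/(1−α)), we have s/(n + δ) = (y*)^((1−α)/α) = 1.73^2.2258 = 3.3872.
Therefore s = 3.3872 × (n + δ) = 3.3872 × 0.118 = 0.3997.

s ≈ 0.400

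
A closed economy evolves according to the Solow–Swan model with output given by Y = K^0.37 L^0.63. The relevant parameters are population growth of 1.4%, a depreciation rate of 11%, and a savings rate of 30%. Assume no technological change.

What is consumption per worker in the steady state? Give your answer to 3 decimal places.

Steady state requires s·f(k) = (n + δ)·k, i.e. s·k^α = (n + δ)·k.
Dividing both sides by k: k^(1−α) = s / (n + δ).
k^0.63 = 0.30 / (0.014 + 0.110) = 0.30 / 0.124 = 2.4194
k* = 2.4194^(1/0.63) ≈ 4.0650
y* = (k*)^α = 4.0650^0.37 ≈ 1.6802
c* = (1 − s)·y* = (1 − 0.30) × 1.6802 ≈ 1.1761

c* = 1.176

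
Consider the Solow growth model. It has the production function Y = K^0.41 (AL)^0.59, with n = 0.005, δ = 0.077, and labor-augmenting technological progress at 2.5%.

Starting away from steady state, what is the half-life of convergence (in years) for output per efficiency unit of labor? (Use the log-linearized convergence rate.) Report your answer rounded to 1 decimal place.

Near the steady state the convergence rate is λ = (1 − α)(n + g + δ).
λ = (1 − 0.41) × 0.107 = 0.59 × 0.107 = 0.06313
Half-life = ln 2 / λ = 0.6931 / 0.06313 ≈ 10.98 years

half-life ≈ 11.0 years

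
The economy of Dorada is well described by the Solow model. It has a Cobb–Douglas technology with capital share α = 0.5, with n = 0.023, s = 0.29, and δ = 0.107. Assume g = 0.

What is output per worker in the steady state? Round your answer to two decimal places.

Steady state requires s·f(k) = (n + δ)·k, i.e. s·k^α = (n + δ)·k.
Rearranging, k^(1−α) = s / (n + δ).
k^0.5 = 0.29 / (0.023 + 0.107) = 0.29 / 0.130 = 2.2308
k* = 2.2308^(1/0.5) ≈ 4.9765
y* = (k*)^α = 4.9765^0.5 ≈ 2.2308

y* ≈ 2.23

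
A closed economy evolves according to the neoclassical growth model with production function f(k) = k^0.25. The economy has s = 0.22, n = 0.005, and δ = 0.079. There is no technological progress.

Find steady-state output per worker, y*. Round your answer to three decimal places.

At the steady state, Δk = 0, so s·k^α = (n + δ)·k.
Dividing both sides by k: k^(1−α) = s / (n + δ).
k^0.75 = 0.22 / (0.005 + 0.079) = 0.22 / 0.084 = 2.6190
k* = 2.6190^(1/0.75) ≈ 3.6101
y* = (k*)^α = 3.6101^0.25 ≈ 1.3784

y* ≈ 1.378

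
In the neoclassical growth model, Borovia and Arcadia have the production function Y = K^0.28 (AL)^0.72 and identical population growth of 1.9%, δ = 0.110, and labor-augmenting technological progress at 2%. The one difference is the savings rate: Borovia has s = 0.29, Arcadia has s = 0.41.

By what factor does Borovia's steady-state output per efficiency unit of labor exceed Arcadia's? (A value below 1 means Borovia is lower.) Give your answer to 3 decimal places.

Steady-state y* = [s/(n + g + δ)]^(α/(1−α)), so the ratio is [ (s_B/(n + g + δ)_B) / (s_A/(n + g + δ)_A) ]^0.3889.
s_B/(n + g + δ)_B = 0.29/0.149 = 1.9463; s_A/(n + g + δ)_A = 0.41/0.149 = 2.7517.
Ratio = (1.9463/2.7517)^0.3889 = 0.7073^0.3889 ≈ 0.8740

ratio ≈ 0.874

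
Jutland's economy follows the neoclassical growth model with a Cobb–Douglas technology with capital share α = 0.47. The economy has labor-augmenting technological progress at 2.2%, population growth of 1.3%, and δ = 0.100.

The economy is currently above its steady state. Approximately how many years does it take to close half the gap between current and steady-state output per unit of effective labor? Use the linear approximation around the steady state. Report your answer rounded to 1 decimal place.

Near the steady state the convergence rate is λ = (1 − α)(n + g + δ).
λ = (1 − 0.47) × 0.135 = 0.53 × 0.135 = 0.07155
Half-life = ln 2 / λ = 0.6931 / 0.07155 ≈ 9.69 years

about 9.7 years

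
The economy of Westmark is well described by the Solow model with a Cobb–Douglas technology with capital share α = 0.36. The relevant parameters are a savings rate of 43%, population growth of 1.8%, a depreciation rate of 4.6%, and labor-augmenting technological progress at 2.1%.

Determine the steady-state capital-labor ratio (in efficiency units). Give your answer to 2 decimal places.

In steady state, investment equals break-even investment: s·k^α = (n + g + δ)·k.
Rearranging, k^(1−α) = s / (n + g + δ).
k^0.64 = 0.43 / (0.018 + 0.021 + 0.046) = 0.43 / 0.085 = 5.0588
k* = 5.0588^(1/0.64) ≈ 12.5914

k* ≈ 12.59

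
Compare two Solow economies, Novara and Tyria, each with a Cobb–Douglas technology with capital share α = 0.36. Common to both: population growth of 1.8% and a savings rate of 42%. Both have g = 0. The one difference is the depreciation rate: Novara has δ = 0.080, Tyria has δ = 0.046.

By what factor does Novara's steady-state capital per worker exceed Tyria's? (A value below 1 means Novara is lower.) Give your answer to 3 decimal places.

ratio ≈ 0.514

Steady-state k* = [s/(n + δ)]^(1/(1−α)), so the ratio is [ (s_N/(n + δ)_N) / (s_T/(n + δ)_T) ]^1.5625.
s_N/(n + δ)_N = 0.42/0.098 = 4.2857; s_T/(n + δ)_T = 0.42/0.064 = 6.5625.
Ratio = (4.2857/6.5625)^1.5625 = 0.6531^1.5625 ≈ 0.5139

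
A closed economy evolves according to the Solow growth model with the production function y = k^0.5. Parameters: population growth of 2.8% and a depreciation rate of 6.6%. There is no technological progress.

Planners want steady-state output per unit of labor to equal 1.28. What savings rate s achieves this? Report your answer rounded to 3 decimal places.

s ≈ 0.120

At the steady state, Δk = 0, so s·k^α = (n + δ)·k.
Since y* = [s/(n + δ)]^(α/(1−α)), we have s/(n + δ) = (y*)^((1−α)/α) = 1.28^1 = 1.2800.
Therefore s = 1.2800 × (n + δ) = 1.2800 × 0.094 = 0.1203.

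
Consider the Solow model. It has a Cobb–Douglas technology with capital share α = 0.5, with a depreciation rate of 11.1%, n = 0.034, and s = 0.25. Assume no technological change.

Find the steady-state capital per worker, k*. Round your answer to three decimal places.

k* ≈ 2.973

In steady state, investment equals break-even investment: s·k^α = (n + δ)·k.
Rearranging, k^(1−α) = s / (n + δ).
k^0.5 = 0.25 / (0.034 + 0.111) = 0.25 / 0.145 = 1.7241
k* = 1.7241^(1/0.5) ≈ 2.9725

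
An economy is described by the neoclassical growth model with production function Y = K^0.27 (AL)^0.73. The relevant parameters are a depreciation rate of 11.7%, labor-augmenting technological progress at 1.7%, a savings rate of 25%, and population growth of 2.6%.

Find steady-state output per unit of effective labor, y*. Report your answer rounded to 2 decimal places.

y* = 1.18

In steady state, investment equals break-even investment: s·k^α = (n + g + δ)·k.
Rearranging, k^(1−α) = s / (n + g + δ).
k^0.73 = 0.25 / (0.026 + 0.017 + 0.117) = 0.25 / 0.160 = 1.5625
k* = 1.5625^(1/0.73) ≈ 1.8429
y* = (k*)^α = 1.8429^0.27 ≈ 1.1795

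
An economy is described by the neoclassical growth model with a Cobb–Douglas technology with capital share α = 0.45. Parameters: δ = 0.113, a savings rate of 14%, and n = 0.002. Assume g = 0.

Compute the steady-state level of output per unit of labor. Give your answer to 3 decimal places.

y* ≈ 1.175

Steady state requires s·f(k) = (n + δ)·k, i.e. s·k^α = (n + δ)·k.
Rearranging, k^(1−α) = s / (n + δ).
k^0.55 = 0.14 / (0.002 + 0.113) = 0.14 / 0.115 = 1.2174
k* = 1.2174^(1/0.55) ≈ 1.4300
y* = (k*)^α = 1.4300^0.45 ≈ 1.1746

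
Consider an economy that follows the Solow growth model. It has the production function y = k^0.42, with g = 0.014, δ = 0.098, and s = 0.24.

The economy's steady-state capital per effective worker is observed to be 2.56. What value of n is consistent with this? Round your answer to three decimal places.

n ≈ 0.027

Steady state requires s·f(k) = (n + g + δ)·k, i.e. s·k^α = (n + g + δ)·k.
So s / (n + g + δ) = (k*)^(1−α) = 2.56^0.58 = 1.7250.
Therefore n + g + δ = s / 1.7250 = 0.24 / 1.7250 = 0.1391, so n = 0.1391 − 0.112 = 0.0271.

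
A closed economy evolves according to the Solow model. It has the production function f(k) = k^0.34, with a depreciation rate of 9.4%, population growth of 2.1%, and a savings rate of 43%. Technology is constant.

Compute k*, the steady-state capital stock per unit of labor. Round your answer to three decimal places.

k* = 7.376

Steady state requires s·f(k) = (n + δ)·k, i.e. s·k^α = (n + δ)·k.
Dividing both sides by k: k^(1−α) = s / (n + δ).
k^0.66 = 0.43 / (0.021 + 0.094) = 0.43 / 0.115 = 3.7391
k* = 3.7391^(1/0.66) ≈ 7.3761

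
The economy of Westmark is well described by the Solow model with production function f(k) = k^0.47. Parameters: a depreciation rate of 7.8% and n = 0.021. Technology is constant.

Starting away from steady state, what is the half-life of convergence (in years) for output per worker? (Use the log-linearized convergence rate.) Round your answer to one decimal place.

Near the steady state the convergence rate is λ = (1 − α)(n + δ).
λ = (1 − 0.47) × 0.099 = 0.53 × 0.099 = 0.05247
Half-life = ln 2 / λ = 0.6931 / 0.05247 ≈ 13.21 years

about 13.2 years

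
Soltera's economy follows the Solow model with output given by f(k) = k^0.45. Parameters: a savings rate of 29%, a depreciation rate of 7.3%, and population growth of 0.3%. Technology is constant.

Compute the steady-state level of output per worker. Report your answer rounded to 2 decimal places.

y* = 2.99

Steady state requires s·f(k) = (n + δ)·k, i.e. s·k^α = (n + δ)·k.
Dividing both sides by k: k^(1−α) = s / (n + δ).
k^0.55 = 0.29 / (0.003 + 0.073) = 0.29 / 0.076 = 3.8158
k* = 3.8158^(1/0.55) ≈ 11.4138
y* = (k*)^α = 11.4138^0.45 ≈ 2.9912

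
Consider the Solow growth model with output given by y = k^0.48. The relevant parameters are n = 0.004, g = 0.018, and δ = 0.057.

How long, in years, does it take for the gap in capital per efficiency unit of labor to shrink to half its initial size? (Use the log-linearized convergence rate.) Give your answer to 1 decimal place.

t_½ ≈ 16.9 years

Near the steady state the convergence rate is λ = (1 − α)(n + g + δ).
λ = (1 − 0.48) × 0.079 = 0.52 × 0.079 = 0.04108
Half-life = ln 2 / λ = 0.6931 / 0.04108 ≈ 16.87 years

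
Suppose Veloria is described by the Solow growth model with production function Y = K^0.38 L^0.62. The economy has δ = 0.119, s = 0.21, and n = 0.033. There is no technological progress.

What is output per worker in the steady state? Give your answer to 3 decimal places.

y* ≈ 1.219

Steady state requires s·f(k) = (n + δ)·k, i.e. s·k^α = (n + δ)·k.
Dividing both sides by k: k^(1−α) = s / (n + δ).
k^0.62 = 0.21 / (0.033 + 0.119) = 0.21 / 0.152 = 1.3816
k* = 1.3816^(1/0.62) ≈ 1.6843
y* = (k*)^α = 1.6843^0.38 ≈ 1.2191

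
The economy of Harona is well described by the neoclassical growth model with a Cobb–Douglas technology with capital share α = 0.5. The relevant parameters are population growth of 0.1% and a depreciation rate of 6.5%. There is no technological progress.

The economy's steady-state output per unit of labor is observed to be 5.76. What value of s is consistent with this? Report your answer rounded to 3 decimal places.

s ≈ 0.380

At the steady state, Δk = 0, so s·k^α = (n + δ)·k.
Since y* = [s/(n + δ)]^(α/(1−α)), we have s/(n + δ) = (y*)^((1−α)/α) = 5.76^1 = 5.7600.
Therefore s = 5.7600 × (n + δ) = 5.7600 × 0.066 = 0.3802.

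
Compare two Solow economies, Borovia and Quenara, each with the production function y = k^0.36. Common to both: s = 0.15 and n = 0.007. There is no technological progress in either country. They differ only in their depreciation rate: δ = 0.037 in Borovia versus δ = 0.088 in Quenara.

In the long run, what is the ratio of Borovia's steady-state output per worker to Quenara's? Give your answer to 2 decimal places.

ratio ≈ 1.54

Steady-state y* = [s/(n + δ)]^(α/(1−α)), so the ratio is [ (s_B/(n + δ)_B) / (s_Q/(n + δ)_Q) ]^0.5625.
s_B/(n + δ)_B = 0.15/0.044 = 3.4091; s_Q/(n + δ)_Q = 0.15/0.095 = 1.5789.
Ratio = (3.4091/1.5789)^0.5625 = 2.1592^0.5625 ≈ 1.5418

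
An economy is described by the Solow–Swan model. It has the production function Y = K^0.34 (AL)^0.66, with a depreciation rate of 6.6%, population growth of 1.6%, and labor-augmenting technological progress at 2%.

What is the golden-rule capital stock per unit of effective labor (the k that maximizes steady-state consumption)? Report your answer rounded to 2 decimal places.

k_gold ≈ 6.20

The golden rule sets f'(k) = n + g + δ, i.e. α·k^(α−1) = n + g + δ.
So k^(1−α) = α / (n + g + δ) = 0.34 / 0.102 = 3.3333.
k_gold = 3.3333^(1/0.66) ≈ 6.1977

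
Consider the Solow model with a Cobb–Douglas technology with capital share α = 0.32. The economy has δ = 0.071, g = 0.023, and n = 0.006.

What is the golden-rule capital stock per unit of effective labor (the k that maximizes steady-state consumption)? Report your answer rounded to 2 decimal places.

The golden rule sets f'(k) = n + g + δ, i.e. α·k^(α−1) = n + g + δ.
So k^(1−α) = α / (n + g + δ) = 0.32 / 0.100 = 3.2000.
k_gold = 3.2000^(1/0.68) ≈ 5.5318

k_gold ≈ 5.53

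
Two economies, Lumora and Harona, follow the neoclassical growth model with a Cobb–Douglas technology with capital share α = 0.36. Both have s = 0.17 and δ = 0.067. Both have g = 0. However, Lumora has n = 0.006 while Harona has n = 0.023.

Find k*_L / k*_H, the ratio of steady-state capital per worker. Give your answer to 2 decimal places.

ratio ≈ 1.39

Steady-state k* = [s/(n + δ)]^(1/(1−α)), so the ratio is [ (s_L/(n + δ)_L) / (s_H/(n + δ)_H) ]^1.5625.
s_L/(n + δ)_L = 0.17/0.073 = 2.3288; s_H/(n + δ)_H = 0.17/0.090 = 1.8889.
Ratio = (2.3288/1.8889)^1.5625 = 1.2329^1.5625 ≈ 1.3870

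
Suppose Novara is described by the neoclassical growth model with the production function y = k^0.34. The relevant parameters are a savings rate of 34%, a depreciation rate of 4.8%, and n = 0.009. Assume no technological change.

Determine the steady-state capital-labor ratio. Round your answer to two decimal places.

At the steady state, Δk = 0, so s·k^α = (n + δ)·k.
Dividing both sides by k: k^(1−α) = s / (n + δ).
k^0.66 = 0.34 / (0.009 + 0.048) = 0.34 / 0.057 = 5.9649
k* = 5.9649^(1/0.66) ≈ 14.9677

k* = 14.97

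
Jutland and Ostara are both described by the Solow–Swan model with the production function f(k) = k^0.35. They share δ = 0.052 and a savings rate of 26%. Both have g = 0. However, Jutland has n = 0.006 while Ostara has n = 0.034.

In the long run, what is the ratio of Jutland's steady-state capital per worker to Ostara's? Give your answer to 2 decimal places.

k*_J / k*_O ≈ 1.83

Steady-state k* = [s/(n + δ)]^(1/(1−α)), so the ratio is [ (s_J/(n + δ)_J) / (s_O/(n + δ)_O) ]^1.5385.
s_J/(n + δ)_J = 0.26/0.058 = 4.4828; s_O/(n + δ)_O = 0.26/0.086 = 3.0233.
Ratio = (4.4828/3.0233)^1.5385 = 1.4828^1.5385 ≈ 1.8332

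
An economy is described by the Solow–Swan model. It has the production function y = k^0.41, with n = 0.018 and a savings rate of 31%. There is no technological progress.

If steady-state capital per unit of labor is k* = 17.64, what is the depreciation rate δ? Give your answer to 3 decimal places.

In steady state, investment equals break-even investment: s·k^α = (n + δ)·k.
So s / (n + δ) = (k*)^(1−α) = 17.64^0.59 = 5.4379.
Therefore n + δ = s / 5.4379 = 0.31 / 5.4379 = 0.0570, so δ = 0.0570 − 0.018 = 0.0390.

δ ≈ 0.039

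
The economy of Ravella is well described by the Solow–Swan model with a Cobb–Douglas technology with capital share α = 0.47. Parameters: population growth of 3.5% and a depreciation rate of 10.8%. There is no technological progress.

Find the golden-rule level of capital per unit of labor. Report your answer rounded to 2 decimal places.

k_gold ≈ 9.44

The golden rule sets f'(k) = n + δ, i.e. α·k^(α−1) = n + δ.
So k^(1−α) = α / (n + δ) = 0.47 / 0.143 = 3.2867.
k_gold = 3.2867^(1/0.53) ≈ 9.4410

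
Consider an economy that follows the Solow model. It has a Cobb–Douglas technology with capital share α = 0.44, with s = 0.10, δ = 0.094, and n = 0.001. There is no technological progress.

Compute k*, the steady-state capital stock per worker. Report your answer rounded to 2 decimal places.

k* ≈ 1.10

At the steady state, Δk = 0, so s·k^α = (n + δ)·k.
Rearranging, k^(1−α) = s / (n + δ).
k^0.56 = 0.10 / (0.001 + 0.094) = 0.10 / 0.095 = 1.0526
k* = 1.0526^(1/0.56) ≈ 1.0959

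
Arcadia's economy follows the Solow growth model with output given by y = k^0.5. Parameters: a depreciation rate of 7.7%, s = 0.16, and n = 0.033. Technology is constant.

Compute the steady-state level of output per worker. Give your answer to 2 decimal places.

y* = 1.45

At the steady state, Δk = 0, so s·k^α = (n + δ)·k.
Rearranging, k^(1−α) = s / (n + δ).
k^0.5 = 0.16 / (0.033 + 0.077) = 0.16 / 0.110 = 1.4545
k* = 1.4545^(1/0.5) ≈ 2.1156
y* = (k*)^α = 2.1156^0.5 ≈ 1.4545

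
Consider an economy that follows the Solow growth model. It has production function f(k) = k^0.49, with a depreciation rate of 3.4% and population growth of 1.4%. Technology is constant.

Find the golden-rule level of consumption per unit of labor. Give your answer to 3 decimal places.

c_gold ≈ 4.753

At the golden rule, f'(k) = n + δ, so α·k^(α−1) = n + δ and k_gold = (α/(n + δ))^(1/(1−α)).
k_gold = (0.49/0.048)^(1/0.51) = 10.2083^1.9608 ≈ 95.1384
c_gold = f(k_gold) − (n + δ)·k_gold = 9.3195 − 0.048×95.1384 ≈ 4.7529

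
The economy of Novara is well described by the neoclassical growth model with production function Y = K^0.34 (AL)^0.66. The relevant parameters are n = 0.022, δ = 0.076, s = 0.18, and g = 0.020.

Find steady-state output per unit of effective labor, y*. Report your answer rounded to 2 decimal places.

y* = 1.24

Steady state requires s·f(k) = (n + g + δ)·k, i.e. s·k^α = (n + g + δ)·k.
Dividing both sides by k: k^(1−α) = s / (n + g + δ).
k^0.66 = 0.18 / (0.022 + 0.020 + 0.076) = 0.18 / 0.118 = 1.5254
k* = 1.5254^(1/0.66) ≈ 1.8961
y* = (k*)^α = 1.8961^0.34 ≈ 1.2430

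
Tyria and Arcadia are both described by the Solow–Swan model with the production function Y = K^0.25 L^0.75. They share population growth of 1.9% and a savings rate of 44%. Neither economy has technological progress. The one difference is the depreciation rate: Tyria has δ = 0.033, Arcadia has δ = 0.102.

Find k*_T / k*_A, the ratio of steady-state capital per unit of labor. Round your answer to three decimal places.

Steady-state k* = [s/(n + δ)]^(1/(1−α)), so the ratio is [ (s_T/(n + δ)_T) / (s_A/(n + δ)_A) ]^1.3333.
s_T/(n + δ)_T = 0.44/0.052 = 8.4615; s_A/(n + δ)_A = 0.44/0.121 = 3.6364.
Ratio = (8.4615/3.6364)^1.3333 = 2.3269^1.3333 ≈ 3.0834

ratio ≈ 3.083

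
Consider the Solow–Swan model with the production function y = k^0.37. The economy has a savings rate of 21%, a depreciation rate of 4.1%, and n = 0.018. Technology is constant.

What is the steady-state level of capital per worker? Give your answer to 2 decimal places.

k* = 7.50

Steady state requires s·f(k) = (n + δ)·k, i.e. s·k^α = (n + δ)·k.
Dividing both sides by k: k^(1−α) = s / (n + δ).
k^0.63 = 0.21 / (0.018 + 0.041) = 0.21 / 0.059 = 3.5593
k* = 3.5593^(1/0.63) ≈ 7.5021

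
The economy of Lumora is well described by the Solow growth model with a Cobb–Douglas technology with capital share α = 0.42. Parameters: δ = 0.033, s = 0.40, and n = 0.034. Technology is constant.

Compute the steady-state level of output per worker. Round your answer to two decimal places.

Steady state requires s·f(k) = (n + δ)·k, i.e. s·k^α = (n + δ)·k.
Dividing both sides by k: k^(1−α) = s / (n + δ).
k^0.58 = 0.40 / (0.034 + 0.033) = 0.40 / 0.067 = 5.9701
k* = 5.9701^(1/0.58) ≈ 21.7720
y* = (k*)^α = 21.7720^0.42 ≈ 3.6468

y* = 3.65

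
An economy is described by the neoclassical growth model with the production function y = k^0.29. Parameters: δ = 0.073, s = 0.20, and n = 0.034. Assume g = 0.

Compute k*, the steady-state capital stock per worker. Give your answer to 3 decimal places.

At the steady state, Δk = 0, so s·k^α = (n + δ)·k.
Rearranging, k^(1−α) = s / (n + δ).
k^0.71 = 0.20 / (0.034 + 0.073) = 0.20 / 0.107 = 1.8692
k* = 1.8692^(1/0.71) ≈ 2.4133

k* ≈ 2.413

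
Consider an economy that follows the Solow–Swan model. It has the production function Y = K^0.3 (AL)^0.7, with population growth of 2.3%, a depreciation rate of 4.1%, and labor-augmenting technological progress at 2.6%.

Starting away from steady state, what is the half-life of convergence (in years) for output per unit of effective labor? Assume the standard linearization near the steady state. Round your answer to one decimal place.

half-life ≈ 11.0 years

Near the steady state the convergence rate is λ = (1 − α)(n + g + δ).
λ = (1 − 0.3) × 0.090 = 0.7 × 0.090 = 0.0630
Half-life = ln 2 / λ = 0.6931 / 0.0630 ≈ 11.00 years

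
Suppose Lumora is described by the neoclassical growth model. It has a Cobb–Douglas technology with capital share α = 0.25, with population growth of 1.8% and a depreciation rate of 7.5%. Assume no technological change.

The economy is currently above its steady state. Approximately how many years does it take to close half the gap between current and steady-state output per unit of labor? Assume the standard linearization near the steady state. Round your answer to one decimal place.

half-life ≈ 9.9 years

Near the steady state the convergence rate is λ = (1 − α)(n + δ).
λ = (1 − 0.25) × 0.093 = 0.75 × 0.093 = 0.06975
Half-life = ln 2 / λ = 0.6931 / 0.06975 ≈ 9.94 years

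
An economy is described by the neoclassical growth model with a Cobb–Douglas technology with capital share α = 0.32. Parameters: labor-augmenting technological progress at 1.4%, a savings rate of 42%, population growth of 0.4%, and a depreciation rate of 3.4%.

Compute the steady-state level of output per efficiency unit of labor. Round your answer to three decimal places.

y* = 2.673

In steady state, investment equals break-even investment: s·k^α = (n + g + δ)·k.
Rearranging, k^(1−α) = s / (n + g + δ).
k^0.68 = 0.42 / (0.004 + 0.014 + 0.034) = 0.42 / 0.052 = 8.0769
k* = 8.0769^(1/0.68) ≈ 21.5866
y* = (k*)^α = 21.5866^0.32 ≈ 2.6726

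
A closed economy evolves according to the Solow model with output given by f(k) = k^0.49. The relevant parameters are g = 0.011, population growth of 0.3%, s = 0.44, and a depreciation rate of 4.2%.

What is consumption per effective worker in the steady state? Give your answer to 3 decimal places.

In steady state, investment equals break-even investment: s·k^α = (n + g + δ)·k.
Rearranging, k^(1−α) = s / (n + g + δ).
k^0.51 = 0.44 / (0.003 + 0.011 + 0.042) = 0.44 / 0.056 = 7.8571
k* = 7.8571^(1/0.51) ≈ 56.9398
y* = (k*)^α = 56.9398^0.49 ≈ 7.2469
c* = (1 − s)·y* = (1 − 0.44) × 7.2469 ≈ 4.0583

c* ≈ 4.058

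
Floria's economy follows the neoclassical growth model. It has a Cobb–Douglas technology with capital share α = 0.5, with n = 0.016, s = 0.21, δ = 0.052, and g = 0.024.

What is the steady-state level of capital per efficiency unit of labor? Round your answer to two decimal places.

k* = 5.21

In steady state, investment equals break-even investment: s·k^α = (n + g + δ)·k.
Rearranging, k^(1−α) = s / (n + g + δ).
k^0.5 = 0.21 / (0.016 + 0.024 + 0.052) = 0.21 / 0.092 = 2.2826
k* = 2.2826^(1/0.5) ≈ 5.2103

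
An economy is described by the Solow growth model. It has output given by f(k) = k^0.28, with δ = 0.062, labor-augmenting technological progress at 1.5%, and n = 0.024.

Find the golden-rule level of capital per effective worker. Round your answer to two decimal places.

The golden rule sets f'(k) = n + g + δ, i.e. α·k^(α−1) = n + g + δ.
So k^(1−α) = α / (n + g + δ) = 0.28 / 0.101 = 2.7723.
k_gold = 2.7723^(1/0.72) ≈ 4.1215

k_gold ≈ 4.12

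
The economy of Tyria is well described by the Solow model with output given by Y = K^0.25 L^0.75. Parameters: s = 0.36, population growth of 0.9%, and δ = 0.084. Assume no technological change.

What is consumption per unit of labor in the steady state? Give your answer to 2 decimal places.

c* = 1.00

At the steady state, Δk = 0, so s·k^α = (n + δ)·k.
Dividing both sides by k: k^(1−α) = s / (n + δ).
k^0.75 = 0.36 / (0.009 + 0.084) = 0.36 / 0.093 = 3.8710
k* = 3.8710^(1/0.75) ≈ 6.0780
y* = (k*)^α = 6.0780^0.25 ≈ 1.5701
c* = (1 − s)·y* = (1 − 0.36) × 1.5701 ≈ 1.0049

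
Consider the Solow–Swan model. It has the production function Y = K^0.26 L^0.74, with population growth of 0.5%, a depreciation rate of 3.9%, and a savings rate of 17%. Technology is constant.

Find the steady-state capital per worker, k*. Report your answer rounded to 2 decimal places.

k* = 6.21

Steady state requires s·f(k) = (n + δ)·k, i.e. s·k^α = (n + δ)·k.
Dividing both sides by k: k^(1−α) = s / (n + δ).
k^0.74 = 0.17 / (0.005 + 0.039) = 0.17 / 0.044 = 3.8636
k* = 3.8636^(1/0.74) ≈ 6.2120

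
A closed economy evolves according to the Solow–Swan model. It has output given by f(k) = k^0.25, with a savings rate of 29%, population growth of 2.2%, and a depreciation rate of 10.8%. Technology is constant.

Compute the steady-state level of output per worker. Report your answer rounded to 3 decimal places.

y* = 1.307

At the steady state, Δk = 0, so s·k^α = (n + δ)·k.
Dividing both sides by k: k^(1−α) = s / (n + δ).
k^0.75 = 0.29 / (0.022 + 0.108) = 0.29 / 0.130 = 2.2308
k* = 2.2308^(1/0.75) ≈ 2.9148
y* = (k*)^α = 2.9148^0.25 ≈ 1.3066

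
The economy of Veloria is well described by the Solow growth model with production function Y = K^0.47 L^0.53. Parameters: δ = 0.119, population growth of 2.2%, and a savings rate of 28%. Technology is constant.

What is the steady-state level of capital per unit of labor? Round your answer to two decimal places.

k* = 3.65

In steady state, investment equals break-even investment: s·k^α = (n + δ)·k.
Rearranging, k^(1−α) = s / (n + δ).
k^0.53 = 0.28 / (0.022 + 0.119) = 0.28 / 0.141 = 1.9858
k* = 1.9858^(1/0.53) ≈ 3.6487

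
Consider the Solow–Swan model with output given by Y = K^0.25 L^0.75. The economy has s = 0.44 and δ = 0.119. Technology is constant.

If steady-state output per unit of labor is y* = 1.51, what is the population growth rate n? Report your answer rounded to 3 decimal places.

n ≈ 0.009

Steady state requires s·f(k) = (n + δ)·k, i.e. s·k^α = (n + δ)·k.
Since y* = [s/(n + δ)]^(α/(1−α)), we have s/(n + δ) = (y*)^((1−α)/α) = 1.51^3 = 3.4430.
Therefore n + δ = s / 3.4430 = 0.44 / 3.4430 = 0.1278, so n = 0.1278 − 0.119 = 0.0088.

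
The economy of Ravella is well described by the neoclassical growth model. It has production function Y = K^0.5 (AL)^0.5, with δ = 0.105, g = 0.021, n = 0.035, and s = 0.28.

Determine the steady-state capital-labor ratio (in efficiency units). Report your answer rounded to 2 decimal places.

k* = 3.02

In steady state, investment equals break-even investment: s·k^α = (n + g + δ)·k.
Dividing both sides by k: k^(1−α) = s / (n + g + δ).
k^0.5 = 0.28 / (0.035 + 0.021 + 0.105) = 0.28 / 0.161 = 1.7391
k* = 1.7391^(1/0.5) ≈ 3.0245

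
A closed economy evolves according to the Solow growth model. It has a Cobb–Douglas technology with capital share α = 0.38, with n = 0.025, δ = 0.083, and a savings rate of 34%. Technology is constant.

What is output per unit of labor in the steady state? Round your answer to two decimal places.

Steady state requires s·f(k) = (n + δ)·k, i.e. s·k^α = (n + δ)·k.
Dividing both sides by k: k^(1−α) = s / (n + δ).
k^0.62 = 0.34 / (0.025 + 0.083) = 0.34 / 0.108 = 3.1481
k* = 3.1481^(1/0.62) ≈ 6.3578
y* = (k*)^α = 6.3578^0.38 ≈ 2.0196

y* ≈ 2.02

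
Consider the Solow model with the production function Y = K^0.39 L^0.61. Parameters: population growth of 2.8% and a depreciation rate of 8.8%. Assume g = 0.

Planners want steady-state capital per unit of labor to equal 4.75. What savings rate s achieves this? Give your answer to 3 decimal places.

s ≈ 0.300

In steady state, investment equals break-even investment: s·k^α = (n + δ)·k.
So s / (n + δ) = (k*)^(1−α) = 4.75^0.61 = 2.5869.
Therefore s = 2.5869 × (n + δ) = 2.5869 × 0.116 = 0.3001.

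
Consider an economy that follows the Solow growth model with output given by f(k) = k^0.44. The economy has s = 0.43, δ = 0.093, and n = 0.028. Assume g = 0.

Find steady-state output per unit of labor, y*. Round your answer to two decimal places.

y* = 2.71

In steady state, investment equals break-even investment: s·k^α = (n + δ)·k.
Rearranging, k^(1−α) = s / (n + δ).
k^0.56 = 0.43 / (0.028 + 0.093) = 0.43 / 0.121 = 3.5537
k* = 3.5537^(1/0.56) ≈ 9.6241
y* = (k*)^α = 9.6241^0.44 ≈ 2.7082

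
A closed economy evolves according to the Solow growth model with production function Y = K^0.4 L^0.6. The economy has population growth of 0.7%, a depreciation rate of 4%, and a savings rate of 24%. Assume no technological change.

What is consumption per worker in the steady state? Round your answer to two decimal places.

In steady state, investment equals break-even investment: s·k^α = (n + δ)·k.
Dividing both sides by k: k^(1−α) = s / (n + δ).
k^0.6 = 0.24 / (0.007 + 0.040) = 0.24 / 0.047 = 5.1064
k* = 5.1064^(1/0.6) ≈ 15.1423
y* = (k*)^α = 15.1423^0.4 ≈ 2.9654
c* = (1 − s)·y* = (1 − 0.24) × 2.9654 ≈ 2.2537

c* ≈ 2.25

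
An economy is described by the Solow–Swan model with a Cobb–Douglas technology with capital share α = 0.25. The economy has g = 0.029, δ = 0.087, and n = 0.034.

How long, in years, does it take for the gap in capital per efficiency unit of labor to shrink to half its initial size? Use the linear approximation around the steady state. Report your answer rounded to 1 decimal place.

Near the steady state the convergence rate is λ = (1 − α)(n + g + δ).
λ = (1 − 0.25) × 0.150 = 0.75 × 0.150 = 0.1125
Half-life = ln 2 / λ = 0.6931 / 0.1125 ≈ 6.16 years

about 6.2 years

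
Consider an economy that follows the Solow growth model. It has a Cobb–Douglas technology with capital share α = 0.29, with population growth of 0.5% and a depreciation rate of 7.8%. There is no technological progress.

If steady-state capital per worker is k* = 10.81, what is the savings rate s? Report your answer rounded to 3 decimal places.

At the steady state, Δk = 0, so s·k^α = (n + δ)·k.
So s / (n + δ) = (k*)^(1−α) = 10.81^0.71 = 5.4202.
Therefore s = 5.4202 × (n + δ) = 5.4202 × 0.083 = 0.4499.

s ≈ 0.450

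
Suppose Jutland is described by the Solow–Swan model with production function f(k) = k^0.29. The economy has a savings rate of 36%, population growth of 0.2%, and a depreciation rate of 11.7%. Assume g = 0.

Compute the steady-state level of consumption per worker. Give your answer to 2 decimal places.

c* = 1.01

Steady state requires s·f(k) = (n + δ)·k, i.e. s·k^α = (n + δ)·k.
Rearranging, k^(1−α) = s / (n + δ).
k^0.71 = 0.36 / (0.002 + 0.117) = 0.36 / 0.119 = 3.0252
k* = 3.0252^(1/0.71) ≈ 4.7546
y* = (k*)^α = 4.7546^0.29 ≈ 1.5717
c* = (1 − s)·y* = (1 − 0.36) × 1.5717 ≈ 1.0059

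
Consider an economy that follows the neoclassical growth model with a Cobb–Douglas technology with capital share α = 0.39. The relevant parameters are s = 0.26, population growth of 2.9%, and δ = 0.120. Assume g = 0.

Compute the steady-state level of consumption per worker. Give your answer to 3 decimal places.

At the steady state, Δk = 0, so s·k^α = (n + δ)·k.
Dividing both sides by k: k^(1−α) = s / (n + δ).
k^0.61 = 0.26 / (0.029 + 0.120) = 0.26 / 0.149 = 1.7450
k* = 1.7450^(1/0.61) ≈ 2.4911
y* = (k*)^α = 2.4911^0.39 ≈ 1.4276
c* = (1 − s)·y* = (1 − 0.26) × 1.4276 ≈ 1.0564

c* ≈ 1.056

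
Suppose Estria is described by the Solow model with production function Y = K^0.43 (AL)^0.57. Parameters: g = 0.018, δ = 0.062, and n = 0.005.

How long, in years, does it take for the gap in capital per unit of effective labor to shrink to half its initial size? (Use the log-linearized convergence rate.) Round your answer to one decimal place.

t_½ ≈ 14.3 years

Near the steady state the convergence rate is λ = (1 − α)(n + g + δ).
λ = (1 − 0.43) × 0.085 = 0.57 × 0.085 = 0.04845
Half-life = ln 2 / λ = 0.6931 / 0.04845 ≈ 14.31 years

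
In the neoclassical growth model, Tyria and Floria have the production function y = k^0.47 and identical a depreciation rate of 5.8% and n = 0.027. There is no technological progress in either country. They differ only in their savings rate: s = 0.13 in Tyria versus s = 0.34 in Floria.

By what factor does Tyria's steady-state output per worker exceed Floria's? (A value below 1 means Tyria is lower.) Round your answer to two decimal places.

Steady-state y* = [s/(n + δ)]^(α/(1−α)), so the ratio is [ (s_T/(n + δ)_T) / (s_F/(n + δ)_F) ]^0.8868.
s_T/(n + δ)_T = 0.13/0.085 = 1.5294; s_F/(n + δ)_F = 0.34/0.085 = 4.0000.
Ratio = (1.5294/4.0000)^0.8868 = 0.3824^0.8868 ≈ 0.4264

ratio ≈ 0.43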